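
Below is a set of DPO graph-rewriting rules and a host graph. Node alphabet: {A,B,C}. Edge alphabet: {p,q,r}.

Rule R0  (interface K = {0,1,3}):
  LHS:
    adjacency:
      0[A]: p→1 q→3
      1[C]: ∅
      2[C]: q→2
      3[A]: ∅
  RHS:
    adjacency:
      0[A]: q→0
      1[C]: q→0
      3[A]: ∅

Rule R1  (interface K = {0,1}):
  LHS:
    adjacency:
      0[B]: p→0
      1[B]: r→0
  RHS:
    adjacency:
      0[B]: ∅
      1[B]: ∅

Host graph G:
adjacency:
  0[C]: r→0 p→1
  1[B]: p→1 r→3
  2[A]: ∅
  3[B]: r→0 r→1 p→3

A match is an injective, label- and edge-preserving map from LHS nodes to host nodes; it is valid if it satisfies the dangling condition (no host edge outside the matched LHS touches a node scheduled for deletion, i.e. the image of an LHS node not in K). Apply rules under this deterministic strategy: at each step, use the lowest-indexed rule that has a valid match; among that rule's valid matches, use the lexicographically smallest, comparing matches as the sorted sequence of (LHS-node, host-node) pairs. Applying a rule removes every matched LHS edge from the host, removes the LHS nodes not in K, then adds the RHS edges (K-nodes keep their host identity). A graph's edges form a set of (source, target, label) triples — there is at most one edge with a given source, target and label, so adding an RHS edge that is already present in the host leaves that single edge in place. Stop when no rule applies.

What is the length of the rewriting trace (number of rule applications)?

Answer: 2

Steps:
start.  V:4 E:7  edges: 0-r->0 0-p->1 1-p->1 1-r->3 3-r->0 3-r->1 3-p->3
1. fire R1 via {0↦1, 1↦3}  →  V:4 E:5  edges: 0-r->0 0-p->1 1-r->3 3-r->0 3-p->3
2. fire R1 via {0↦3, 1↦1}  →  V:4 E:3  edges: 0-r->0 0-p->1 3-r->0
final graph: no rule applies after step 2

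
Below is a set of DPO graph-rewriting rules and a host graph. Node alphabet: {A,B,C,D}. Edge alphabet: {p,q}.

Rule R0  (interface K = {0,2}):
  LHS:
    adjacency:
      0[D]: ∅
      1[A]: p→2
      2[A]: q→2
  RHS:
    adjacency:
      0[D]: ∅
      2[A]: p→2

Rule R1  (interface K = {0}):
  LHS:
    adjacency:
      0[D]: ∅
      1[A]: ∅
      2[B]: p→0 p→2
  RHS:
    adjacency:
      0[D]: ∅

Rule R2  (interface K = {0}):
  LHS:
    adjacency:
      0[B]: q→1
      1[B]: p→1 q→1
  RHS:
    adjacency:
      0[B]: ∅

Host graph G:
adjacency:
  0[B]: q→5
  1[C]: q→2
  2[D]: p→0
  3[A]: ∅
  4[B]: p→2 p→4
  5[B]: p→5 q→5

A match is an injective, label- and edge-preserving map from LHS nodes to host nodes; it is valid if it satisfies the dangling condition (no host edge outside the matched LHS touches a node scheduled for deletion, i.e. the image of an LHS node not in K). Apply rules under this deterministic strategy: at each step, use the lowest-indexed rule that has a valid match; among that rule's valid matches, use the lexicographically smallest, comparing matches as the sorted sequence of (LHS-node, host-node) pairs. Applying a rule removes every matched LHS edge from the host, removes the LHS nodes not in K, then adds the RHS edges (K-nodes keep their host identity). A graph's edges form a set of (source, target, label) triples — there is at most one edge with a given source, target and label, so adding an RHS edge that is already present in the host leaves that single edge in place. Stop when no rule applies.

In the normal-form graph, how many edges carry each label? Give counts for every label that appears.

[0] host  ⇒  6 nodes, 7 edges  {0-q->5 1-q->2 2-p->0 4-p->2 4-p->4 5-p->5 5-q->5}
[1] R1 @ {0↦2, 1↦3, 2↦4}  ⇒  4 nodes, 5 edges  {0-q->5 1-q->2 2-p->0 5-p->5 5-q->5}
[2] R2 @ {0↦0, 1↦5}  ⇒  3 nodes, 2 edges  {1-q->2 2-p->0}
final graph: no rule applies after step 2
NF edges: [(1, 2, 'q'), (2, 0, 'p')]

Answer: p:1 q:1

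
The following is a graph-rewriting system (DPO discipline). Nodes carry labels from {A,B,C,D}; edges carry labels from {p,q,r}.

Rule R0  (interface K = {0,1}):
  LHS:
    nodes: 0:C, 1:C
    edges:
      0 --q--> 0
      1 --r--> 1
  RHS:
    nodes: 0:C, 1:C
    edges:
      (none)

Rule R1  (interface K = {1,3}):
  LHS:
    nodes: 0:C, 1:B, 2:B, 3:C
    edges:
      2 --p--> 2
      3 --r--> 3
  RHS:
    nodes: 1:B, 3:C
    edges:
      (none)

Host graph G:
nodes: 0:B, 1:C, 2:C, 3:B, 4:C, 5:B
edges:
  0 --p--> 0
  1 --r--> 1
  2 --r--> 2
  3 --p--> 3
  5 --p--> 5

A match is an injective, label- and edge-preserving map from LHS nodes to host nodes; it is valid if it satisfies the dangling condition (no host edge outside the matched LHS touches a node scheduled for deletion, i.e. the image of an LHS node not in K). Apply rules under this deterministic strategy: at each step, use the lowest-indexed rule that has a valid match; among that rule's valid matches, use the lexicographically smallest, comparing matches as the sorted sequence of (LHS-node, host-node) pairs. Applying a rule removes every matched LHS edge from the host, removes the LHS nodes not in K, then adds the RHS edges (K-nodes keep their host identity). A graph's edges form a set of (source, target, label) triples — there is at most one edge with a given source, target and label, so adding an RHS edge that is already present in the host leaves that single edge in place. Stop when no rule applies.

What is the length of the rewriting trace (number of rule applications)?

Answer: 2

Steps:
[0] host  ⇒  6 nodes, 5 edges  {0-p->0 1-r->1 2-r->2 3-p->3 5-p->5}
[1] R1 @ {0↦4, 1↦0, 2↦3, 3↦1}  ⇒  4 nodes, 3 edges  {0-p->0 2-r->2 5-p->5}
[2] R1 @ {0↦1, 1↦0, 2↦5, 3↦2}  ⇒  2 nodes, 1 edges  {0-p->0}
normal form: no rule applies after step 2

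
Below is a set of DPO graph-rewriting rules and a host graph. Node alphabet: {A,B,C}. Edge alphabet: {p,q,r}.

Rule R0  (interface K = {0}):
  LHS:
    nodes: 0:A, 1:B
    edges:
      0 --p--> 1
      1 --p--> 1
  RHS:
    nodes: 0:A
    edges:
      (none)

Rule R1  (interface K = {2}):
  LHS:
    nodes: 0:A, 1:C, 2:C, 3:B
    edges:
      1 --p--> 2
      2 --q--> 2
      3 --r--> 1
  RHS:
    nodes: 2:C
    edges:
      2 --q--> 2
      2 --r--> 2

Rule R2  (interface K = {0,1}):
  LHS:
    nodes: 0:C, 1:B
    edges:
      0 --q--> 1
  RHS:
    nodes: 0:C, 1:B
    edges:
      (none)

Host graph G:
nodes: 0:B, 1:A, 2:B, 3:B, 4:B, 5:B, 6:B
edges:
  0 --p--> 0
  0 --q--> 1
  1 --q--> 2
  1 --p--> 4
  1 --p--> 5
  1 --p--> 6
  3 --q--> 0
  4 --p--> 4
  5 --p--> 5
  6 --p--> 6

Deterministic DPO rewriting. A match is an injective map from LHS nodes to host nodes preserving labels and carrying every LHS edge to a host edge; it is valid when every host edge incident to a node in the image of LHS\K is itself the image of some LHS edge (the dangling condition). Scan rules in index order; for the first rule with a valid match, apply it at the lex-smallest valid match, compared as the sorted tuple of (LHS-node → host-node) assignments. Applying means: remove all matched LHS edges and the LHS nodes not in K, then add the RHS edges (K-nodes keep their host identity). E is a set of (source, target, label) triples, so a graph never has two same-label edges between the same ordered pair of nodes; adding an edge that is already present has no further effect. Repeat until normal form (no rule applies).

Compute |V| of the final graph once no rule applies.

[0] host  ⇒  7 nodes, 10 edges  {0-p->0 0-q->1 1-q->2 1-p->4 1-p->5 1-p->6 3-q->0 4-p->4 5-p->5 6-p->6}
[1] R0 @ {0↦1, 1↦4}  ⇒  6 nodes, 8 edges  {0-p->0 0-q->1 1-q->2 1-p->5 1-p->6 3-q->0 5-p->5 6-p->6}
[2] R0 @ {0↦1, 1↦5}  ⇒  5 nodes, 6 edges  {0-p->0 0-q->1 1-q->2 1-p->6 3-q->0 6-p->6}
[3] R0 @ {0↦1, 1↦6}  ⇒  4 nodes, 4 edges  {0-p->0 0-q->1 1-q->2 3-q->0}
final graph: no rule applies after step 3
NF nodes: {0:B, 1:A, 2:B, 3:B}

Answer: 4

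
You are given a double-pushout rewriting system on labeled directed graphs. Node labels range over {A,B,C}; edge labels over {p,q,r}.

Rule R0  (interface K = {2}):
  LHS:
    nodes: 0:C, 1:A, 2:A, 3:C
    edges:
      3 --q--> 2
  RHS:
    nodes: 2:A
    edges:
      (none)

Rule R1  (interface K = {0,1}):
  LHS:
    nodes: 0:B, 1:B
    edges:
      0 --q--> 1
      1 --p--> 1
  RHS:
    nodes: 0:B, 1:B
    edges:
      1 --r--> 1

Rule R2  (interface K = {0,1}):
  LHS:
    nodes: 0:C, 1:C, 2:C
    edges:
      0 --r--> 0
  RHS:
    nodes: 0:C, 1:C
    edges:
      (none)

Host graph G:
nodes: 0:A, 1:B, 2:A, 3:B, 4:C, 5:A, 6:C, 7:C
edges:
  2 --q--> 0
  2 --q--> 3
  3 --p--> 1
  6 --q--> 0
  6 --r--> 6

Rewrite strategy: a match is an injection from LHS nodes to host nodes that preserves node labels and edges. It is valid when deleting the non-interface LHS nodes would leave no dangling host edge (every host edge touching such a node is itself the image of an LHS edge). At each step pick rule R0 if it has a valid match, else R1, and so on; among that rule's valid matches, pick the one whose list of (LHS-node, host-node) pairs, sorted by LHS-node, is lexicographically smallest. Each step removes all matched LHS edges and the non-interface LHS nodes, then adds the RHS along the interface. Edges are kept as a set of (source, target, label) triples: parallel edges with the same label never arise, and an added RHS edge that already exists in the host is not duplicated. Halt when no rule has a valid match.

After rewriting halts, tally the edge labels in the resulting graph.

Answer: p:1 q:2

Steps:
initial: |V|=8 |E|=5  E = 2-q->0 2-q->3 3-p->1 6-q->0 6-r->6
step 1: apply R2 at {0↦6, 1↦4, 2↦7}  → |V|=7 |E|=4  E = 2-q->0 2-q->3 3-p->1 6-q->0
step 2: apply R0 at {0↦4, 1↦5, 2↦0, 3↦6}  → |V|=4 |E|=3  E = 2-q->0 2-q->3 3-p->1
final graph: no rule applies after step 2
NF edges: [(2, 0, 'q'), (2, 3, 'q'), (3, 1, 'p')]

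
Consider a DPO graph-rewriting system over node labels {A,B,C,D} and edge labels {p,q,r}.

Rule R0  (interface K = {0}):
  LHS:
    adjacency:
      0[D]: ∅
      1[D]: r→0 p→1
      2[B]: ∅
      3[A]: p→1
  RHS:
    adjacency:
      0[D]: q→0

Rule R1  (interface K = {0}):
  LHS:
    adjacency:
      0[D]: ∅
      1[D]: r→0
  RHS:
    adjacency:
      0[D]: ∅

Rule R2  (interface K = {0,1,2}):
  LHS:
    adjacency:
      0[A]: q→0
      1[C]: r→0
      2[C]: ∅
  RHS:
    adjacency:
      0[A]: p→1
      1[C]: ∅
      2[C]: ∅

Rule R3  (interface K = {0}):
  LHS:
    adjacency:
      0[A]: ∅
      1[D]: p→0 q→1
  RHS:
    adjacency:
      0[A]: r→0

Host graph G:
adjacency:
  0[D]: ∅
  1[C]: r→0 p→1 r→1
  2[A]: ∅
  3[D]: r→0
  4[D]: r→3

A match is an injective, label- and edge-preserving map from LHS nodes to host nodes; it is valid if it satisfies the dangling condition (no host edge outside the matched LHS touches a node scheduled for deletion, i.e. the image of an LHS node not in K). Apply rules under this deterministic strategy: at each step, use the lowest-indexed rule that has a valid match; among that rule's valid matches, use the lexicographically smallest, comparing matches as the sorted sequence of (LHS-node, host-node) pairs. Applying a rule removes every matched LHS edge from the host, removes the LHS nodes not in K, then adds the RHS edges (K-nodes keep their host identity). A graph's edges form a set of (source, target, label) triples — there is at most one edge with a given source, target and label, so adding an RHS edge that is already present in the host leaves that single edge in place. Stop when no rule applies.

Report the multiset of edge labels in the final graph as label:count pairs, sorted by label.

start.  V:5 E:5  edges: 1-r->0 1-p->1 1-r->1 3-r->0 4-r->3
1. fire R1 via {0↦3, 1↦4}  →  V:4 E:4  edges: 1-r->0 1-p->1 1-r->1 3-r->0
2. fire R1 via {0↦0, 1↦3}  →  V:3 E:3  edges: 1-r->0 1-p->1 1-r->1
normal form: no rule applies after step 2
NF edges: [(1, 0, 'r'), (1, 1, 'p'), (1, 1, 'r')]

Answer: p:1 r:2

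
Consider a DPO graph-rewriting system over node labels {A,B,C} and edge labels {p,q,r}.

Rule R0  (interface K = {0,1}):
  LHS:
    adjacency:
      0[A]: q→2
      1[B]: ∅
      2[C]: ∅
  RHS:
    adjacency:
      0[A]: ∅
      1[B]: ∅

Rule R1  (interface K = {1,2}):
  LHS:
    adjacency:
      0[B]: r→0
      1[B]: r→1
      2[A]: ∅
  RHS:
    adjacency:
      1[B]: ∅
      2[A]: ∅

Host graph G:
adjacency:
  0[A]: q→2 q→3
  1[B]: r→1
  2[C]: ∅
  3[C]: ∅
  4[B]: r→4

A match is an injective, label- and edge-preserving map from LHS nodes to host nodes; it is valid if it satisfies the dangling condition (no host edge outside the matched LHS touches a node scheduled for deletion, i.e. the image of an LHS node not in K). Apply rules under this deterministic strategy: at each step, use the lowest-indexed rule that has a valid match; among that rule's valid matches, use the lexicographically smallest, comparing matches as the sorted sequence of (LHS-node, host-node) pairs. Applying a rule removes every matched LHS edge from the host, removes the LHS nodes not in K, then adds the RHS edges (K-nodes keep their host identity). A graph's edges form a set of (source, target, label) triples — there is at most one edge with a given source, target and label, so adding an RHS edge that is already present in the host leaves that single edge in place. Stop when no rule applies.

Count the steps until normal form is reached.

start.  V:5 E:4  edges: 0-q->2 0-q->3 1-r->1 4-r->4
1. fire R0 via {0↦0, 1↦1, 2↦2}  →  V:4 E:3  edges: 0-q->3 1-r->1 4-r->4
2. fire R0 via {0↦0, 1↦1, 2↦3}  →  V:3 E:2  edges: 1-r->1 4-r->4
3. fire R1 via {0↦1, 1↦4, 2↦0}  →  V:2 E:0  edges: ∅
halt: no rule applies after step 3

Answer: 3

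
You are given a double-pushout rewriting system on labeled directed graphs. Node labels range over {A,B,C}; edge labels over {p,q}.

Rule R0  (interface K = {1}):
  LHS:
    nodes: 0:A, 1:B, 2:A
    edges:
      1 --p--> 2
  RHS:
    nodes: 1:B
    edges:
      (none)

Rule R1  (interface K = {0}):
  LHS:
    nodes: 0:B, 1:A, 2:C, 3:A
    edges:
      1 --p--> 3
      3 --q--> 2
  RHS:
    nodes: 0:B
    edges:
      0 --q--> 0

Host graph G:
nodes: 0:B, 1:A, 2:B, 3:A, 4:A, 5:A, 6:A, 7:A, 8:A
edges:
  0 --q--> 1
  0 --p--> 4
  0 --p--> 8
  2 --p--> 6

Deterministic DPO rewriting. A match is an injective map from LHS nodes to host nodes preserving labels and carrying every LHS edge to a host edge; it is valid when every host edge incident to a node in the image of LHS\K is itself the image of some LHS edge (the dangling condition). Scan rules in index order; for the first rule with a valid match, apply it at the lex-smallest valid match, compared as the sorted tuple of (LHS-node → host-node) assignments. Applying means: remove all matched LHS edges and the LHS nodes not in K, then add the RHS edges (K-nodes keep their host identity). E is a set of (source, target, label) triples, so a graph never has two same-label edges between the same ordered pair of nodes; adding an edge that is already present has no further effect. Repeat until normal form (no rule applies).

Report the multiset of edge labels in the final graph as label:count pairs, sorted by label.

[0] host  ⇒  9 nodes, 4 edges  {0-q->1 0-p->4 0-p->8 2-p->6}
[1] R0 @ {0↦3, 1↦0, 2↦4}  ⇒  7 nodes, 3 edges  {0-q->1 0-p->8 2-p->6}
[2] R0 @ {0↦5, 1↦0, 2↦8}  ⇒  5 nodes, 2 edges  {0-q->1 2-p->6}
[3] R0 @ {0↦7, 1↦2, 2↦6}  ⇒  3 nodes, 1 edges  {0-q->1}
halt: no rule applies after step 3
NF edges: [(0, 1, 'q')]

Answer: q:1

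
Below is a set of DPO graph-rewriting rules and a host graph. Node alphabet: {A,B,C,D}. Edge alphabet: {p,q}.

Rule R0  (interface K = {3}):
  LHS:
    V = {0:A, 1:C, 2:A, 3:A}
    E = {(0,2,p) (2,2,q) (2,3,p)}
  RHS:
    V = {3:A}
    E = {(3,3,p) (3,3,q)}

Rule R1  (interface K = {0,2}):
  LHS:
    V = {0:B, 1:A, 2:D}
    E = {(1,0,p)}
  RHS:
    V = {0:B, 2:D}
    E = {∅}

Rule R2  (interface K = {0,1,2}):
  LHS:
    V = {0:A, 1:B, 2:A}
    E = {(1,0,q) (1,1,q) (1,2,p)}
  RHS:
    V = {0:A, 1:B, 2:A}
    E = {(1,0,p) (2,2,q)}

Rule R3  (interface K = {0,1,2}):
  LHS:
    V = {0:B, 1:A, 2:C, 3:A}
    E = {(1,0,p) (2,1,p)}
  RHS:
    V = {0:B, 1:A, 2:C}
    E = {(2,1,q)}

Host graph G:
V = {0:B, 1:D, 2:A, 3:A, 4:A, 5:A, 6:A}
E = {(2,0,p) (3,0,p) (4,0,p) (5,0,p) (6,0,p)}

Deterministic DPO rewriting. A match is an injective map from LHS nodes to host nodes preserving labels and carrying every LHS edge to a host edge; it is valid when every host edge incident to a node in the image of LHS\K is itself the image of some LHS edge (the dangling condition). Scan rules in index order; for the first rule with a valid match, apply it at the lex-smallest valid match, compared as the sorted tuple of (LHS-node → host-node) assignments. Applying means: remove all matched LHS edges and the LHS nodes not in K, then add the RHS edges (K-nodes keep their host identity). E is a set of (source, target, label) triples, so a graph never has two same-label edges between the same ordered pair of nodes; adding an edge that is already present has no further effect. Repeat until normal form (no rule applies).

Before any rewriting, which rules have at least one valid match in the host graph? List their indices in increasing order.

Answer: [R1]

Derivation:
R0: no valid match — LHS pattern not found
R1: 5 valid matches — {0↦0, 1↦2, 2↦1}, {0↦0, 1↦3, 2↦1}, {0↦0, 1↦4, 2↦1} (+2 more)
R2: no valid match — LHS pattern not found
R3: no valid match — LHS pattern not found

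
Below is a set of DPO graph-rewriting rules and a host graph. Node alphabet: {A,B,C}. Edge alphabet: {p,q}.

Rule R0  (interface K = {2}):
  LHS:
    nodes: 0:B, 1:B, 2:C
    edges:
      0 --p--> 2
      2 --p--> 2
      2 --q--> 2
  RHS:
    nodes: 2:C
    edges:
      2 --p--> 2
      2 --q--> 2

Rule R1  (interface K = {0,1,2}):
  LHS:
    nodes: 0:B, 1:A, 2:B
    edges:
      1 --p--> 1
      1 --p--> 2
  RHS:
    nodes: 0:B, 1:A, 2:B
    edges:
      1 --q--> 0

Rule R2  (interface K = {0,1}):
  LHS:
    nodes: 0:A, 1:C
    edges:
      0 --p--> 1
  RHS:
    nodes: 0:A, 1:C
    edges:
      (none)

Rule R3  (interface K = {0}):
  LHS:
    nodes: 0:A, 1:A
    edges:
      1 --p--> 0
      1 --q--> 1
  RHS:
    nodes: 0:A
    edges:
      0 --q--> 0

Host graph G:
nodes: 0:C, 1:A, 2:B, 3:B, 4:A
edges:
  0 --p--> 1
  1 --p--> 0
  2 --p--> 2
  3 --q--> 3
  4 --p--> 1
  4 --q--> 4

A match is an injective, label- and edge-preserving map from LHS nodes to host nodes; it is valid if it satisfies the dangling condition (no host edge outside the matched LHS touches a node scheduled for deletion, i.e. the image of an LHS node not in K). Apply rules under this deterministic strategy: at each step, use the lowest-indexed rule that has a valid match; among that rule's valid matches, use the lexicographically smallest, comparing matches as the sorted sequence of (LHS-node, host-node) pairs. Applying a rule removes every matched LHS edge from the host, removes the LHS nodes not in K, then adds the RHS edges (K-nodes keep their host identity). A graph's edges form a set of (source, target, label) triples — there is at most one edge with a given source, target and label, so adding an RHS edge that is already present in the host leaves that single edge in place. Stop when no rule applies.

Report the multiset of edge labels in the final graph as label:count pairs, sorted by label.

Answer: p:2 q:2

Derivation:
initial: |V|=5 |E|=6  E = 0-p->1 1-p->0 2-p->2 3-q->3 4-p->1 4-q->4
step 1: apply R2 at {0↦1, 1↦0}  → |V|=5 |E|=5  E = 0-p->1 2-p->2 3-q->3 4-p->1 4-q->4
step 2: apply R3 at {0↦1, 1↦4}  → |V|=4 |E|=4  E = 0-p->1 1-q->1 2-p->2 3-q->3
final graph: no rule applies after step 2
NF edges: [(0, 1, 'p'), (1, 1, 'q'), (2, 2, 'p'), (3, 3, 'q')]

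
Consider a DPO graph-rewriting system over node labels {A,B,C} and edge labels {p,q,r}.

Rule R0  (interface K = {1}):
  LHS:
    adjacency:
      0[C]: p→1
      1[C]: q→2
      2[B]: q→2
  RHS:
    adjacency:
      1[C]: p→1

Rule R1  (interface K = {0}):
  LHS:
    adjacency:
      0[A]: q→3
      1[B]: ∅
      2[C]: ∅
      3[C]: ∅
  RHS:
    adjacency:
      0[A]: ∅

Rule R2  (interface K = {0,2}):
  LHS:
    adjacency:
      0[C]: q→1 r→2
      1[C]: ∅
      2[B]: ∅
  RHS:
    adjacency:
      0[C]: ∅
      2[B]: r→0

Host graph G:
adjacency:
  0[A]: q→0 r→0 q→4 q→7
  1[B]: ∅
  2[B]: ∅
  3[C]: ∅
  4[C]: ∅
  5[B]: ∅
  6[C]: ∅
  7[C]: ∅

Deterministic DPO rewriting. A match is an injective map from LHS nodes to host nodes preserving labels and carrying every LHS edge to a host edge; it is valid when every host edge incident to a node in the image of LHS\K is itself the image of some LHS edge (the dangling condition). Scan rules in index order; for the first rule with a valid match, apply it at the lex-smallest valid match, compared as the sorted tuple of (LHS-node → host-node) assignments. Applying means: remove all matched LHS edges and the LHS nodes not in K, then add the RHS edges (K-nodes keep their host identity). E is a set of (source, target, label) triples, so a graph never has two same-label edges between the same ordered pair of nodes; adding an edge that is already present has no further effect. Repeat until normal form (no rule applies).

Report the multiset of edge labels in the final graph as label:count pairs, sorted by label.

Answer: q:1 r:1

Rewrite trace:
initial: |V|=8 |E|=4  E = 0-q->0 0-r->0 0-q->4 0-q->7
step 1: apply R1 at {0↦0, 1↦1, 2↦3, 3↦4}  → |V|=5 |E|=3  E = 0-q->0 0-r->0 0-q->7
step 2: apply R1 at {0↦0, 1↦2, 2↦6, 3↦7}  → |V|=2 |E|=2  E = 0-q->0 0-r->0
normal form: no rule applies after step 2
NF edges: [(0, 0, 'q'), (0, 0, 'r')]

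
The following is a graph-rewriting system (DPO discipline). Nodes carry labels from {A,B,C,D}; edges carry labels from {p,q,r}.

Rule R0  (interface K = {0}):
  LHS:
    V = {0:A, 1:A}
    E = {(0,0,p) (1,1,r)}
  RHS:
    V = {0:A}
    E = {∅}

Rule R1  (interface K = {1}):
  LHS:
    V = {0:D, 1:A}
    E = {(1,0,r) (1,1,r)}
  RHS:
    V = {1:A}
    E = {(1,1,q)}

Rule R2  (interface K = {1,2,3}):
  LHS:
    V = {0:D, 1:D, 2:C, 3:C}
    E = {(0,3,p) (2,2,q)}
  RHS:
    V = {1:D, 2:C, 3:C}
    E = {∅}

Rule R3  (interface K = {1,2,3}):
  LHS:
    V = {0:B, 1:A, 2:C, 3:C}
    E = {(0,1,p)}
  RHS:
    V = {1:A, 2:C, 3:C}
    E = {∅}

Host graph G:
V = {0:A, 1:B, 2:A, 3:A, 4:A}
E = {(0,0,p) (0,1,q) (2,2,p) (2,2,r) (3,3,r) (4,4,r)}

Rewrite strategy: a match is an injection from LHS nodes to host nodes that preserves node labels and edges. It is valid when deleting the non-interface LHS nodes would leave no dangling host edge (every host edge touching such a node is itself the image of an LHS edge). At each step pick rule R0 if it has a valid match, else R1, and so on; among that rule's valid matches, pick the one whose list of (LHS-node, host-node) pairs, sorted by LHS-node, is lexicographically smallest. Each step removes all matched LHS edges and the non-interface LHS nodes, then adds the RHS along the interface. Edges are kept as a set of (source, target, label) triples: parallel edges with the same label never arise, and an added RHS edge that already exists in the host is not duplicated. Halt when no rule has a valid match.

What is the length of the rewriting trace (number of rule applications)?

Answer: 2

Steps:
initial: |V|=5 |E|=6  E = 0-p->0 0-q->1 2-p->2 2-r->2 3-r->3 4-r->4
step 1: apply R0 at {0↦0, 1↦3}  → |V|=4 |E|=4  E = 0-q->1 2-p->2 2-r->2 4-r->4
step 2: apply R0 at {0↦2, 1↦4}  → |V|=3 |E|=2  E = 0-q->1 2-r->2
final graph: no rule applies after step 2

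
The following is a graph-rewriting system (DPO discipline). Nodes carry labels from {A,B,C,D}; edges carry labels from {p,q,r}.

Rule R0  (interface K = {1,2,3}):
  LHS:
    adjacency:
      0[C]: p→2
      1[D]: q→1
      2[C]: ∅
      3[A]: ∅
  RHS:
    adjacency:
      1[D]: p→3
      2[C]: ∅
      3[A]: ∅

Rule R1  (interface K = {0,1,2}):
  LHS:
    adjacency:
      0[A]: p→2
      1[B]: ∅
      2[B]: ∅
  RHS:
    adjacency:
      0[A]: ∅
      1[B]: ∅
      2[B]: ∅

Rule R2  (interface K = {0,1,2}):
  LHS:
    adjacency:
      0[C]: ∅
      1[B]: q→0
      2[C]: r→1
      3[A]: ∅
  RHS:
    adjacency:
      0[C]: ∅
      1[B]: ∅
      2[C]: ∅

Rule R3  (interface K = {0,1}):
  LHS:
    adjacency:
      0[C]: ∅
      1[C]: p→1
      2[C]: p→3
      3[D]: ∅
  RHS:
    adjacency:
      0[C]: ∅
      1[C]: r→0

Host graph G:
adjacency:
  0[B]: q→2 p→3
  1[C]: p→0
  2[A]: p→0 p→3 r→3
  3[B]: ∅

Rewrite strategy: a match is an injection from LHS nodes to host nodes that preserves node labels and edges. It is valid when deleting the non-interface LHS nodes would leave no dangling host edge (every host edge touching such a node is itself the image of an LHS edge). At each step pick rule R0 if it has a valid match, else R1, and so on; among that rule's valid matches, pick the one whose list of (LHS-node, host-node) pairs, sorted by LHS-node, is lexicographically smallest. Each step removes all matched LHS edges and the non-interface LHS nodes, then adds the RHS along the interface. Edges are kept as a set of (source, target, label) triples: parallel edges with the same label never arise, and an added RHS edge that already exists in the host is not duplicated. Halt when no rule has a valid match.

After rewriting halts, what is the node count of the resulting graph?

Answer: 4

Steps:
[0] host  ⇒  4 nodes, 6 edges  {0-q->2 0-p->3 1-p->0 2-p->0 2-p->3 2-r->3}
[1] R1 @ {0↦2, 1↦0, 2↦3}  ⇒  4 nodes, 5 edges  {0-q->2 0-p->3 1-p->0 2-p->0 2-r->3}
[2] R1 @ {0↦2, 1↦3, 2↦0}  ⇒  4 nodes, 4 edges  {0-q->2 0-p->3 1-p->0 2-r->3}
normal form: no rule applies after step 2
NF nodes: {0:B, 1:C, 2:A, 3:B}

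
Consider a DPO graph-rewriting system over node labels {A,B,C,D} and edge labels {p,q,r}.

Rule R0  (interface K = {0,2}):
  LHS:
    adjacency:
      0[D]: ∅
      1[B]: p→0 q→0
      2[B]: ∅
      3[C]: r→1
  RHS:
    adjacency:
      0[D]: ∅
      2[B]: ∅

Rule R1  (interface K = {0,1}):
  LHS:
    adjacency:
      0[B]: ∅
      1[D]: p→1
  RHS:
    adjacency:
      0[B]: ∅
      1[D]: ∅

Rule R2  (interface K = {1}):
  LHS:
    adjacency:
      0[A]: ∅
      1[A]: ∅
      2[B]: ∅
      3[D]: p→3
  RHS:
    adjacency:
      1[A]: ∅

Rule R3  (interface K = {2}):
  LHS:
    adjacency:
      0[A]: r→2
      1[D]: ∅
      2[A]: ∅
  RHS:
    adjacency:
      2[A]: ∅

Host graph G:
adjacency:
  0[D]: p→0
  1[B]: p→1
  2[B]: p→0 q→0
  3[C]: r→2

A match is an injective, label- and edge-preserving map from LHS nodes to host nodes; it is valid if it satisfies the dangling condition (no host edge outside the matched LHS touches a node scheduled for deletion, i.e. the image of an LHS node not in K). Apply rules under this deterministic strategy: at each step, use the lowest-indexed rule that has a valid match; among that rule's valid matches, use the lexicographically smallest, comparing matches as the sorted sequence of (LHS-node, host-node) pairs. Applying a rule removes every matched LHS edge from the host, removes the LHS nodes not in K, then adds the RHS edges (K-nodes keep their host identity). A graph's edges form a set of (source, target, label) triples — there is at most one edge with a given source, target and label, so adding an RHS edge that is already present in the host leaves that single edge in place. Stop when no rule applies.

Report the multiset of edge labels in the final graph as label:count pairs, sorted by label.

start.  V:4 E:5  edges: 0-p->0 1-p->1 2-p->0 2-q->0 3-r->2
1. fire R0 via {0↦0, 1↦2, 2↦1, 3↦3}  →  V:2 E:2  edges: 0-p->0 1-p->1
2. fire R1 via {0↦1, 1↦0}  →  V:2 E:1  edges: 1-p->1
final graph: no rule applies after step 2
NF edges: [(1, 1, 'p')]

Answer: p:1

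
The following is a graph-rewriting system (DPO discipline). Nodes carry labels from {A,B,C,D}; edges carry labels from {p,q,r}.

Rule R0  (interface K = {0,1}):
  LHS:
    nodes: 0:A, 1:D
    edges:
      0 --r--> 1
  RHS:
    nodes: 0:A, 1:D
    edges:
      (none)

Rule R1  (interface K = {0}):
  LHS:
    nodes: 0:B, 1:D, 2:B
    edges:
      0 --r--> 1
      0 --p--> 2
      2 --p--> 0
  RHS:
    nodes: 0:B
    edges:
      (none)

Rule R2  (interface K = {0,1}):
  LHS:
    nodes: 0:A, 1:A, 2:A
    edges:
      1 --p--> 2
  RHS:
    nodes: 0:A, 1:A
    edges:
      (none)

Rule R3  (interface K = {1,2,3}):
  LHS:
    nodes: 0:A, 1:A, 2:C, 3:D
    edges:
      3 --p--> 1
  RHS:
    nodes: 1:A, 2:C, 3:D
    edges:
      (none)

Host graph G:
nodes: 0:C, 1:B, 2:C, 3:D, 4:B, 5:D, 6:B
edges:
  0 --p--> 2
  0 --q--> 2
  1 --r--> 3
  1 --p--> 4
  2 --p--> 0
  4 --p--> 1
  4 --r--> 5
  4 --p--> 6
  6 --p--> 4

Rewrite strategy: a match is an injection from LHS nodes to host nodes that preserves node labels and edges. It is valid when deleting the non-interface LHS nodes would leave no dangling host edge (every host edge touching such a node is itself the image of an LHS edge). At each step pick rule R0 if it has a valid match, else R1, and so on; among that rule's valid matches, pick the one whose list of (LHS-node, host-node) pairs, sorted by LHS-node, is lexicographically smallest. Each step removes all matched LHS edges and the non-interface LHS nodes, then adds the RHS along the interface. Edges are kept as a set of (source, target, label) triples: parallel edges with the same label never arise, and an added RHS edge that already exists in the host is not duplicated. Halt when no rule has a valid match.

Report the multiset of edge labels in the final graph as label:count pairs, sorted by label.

start.  V:7 E:9  edges: 0-p->2 0-q->2 1-r->3 1-p->4 2-p->0 4-p->1 4-r->5 4-p->6 6-p->4
1. fire R1 via {0↦4, 1↦5, 2↦6}  →  V:5 E:6  edges: 0-p->2 0-q->2 1-r->3 1-p->4 2-p->0 4-p->1
2. fire R1 via {0↦1, 1↦3, 2↦4}  →  V:3 E:3  edges: 0-p->2 0-q->2 2-p->0
normal form: no rule applies after step 2
NF edges: [(0, 2, 'p'), (0, 2, 'q'), (2, 0, 'p')]

Answer: p:2 q:1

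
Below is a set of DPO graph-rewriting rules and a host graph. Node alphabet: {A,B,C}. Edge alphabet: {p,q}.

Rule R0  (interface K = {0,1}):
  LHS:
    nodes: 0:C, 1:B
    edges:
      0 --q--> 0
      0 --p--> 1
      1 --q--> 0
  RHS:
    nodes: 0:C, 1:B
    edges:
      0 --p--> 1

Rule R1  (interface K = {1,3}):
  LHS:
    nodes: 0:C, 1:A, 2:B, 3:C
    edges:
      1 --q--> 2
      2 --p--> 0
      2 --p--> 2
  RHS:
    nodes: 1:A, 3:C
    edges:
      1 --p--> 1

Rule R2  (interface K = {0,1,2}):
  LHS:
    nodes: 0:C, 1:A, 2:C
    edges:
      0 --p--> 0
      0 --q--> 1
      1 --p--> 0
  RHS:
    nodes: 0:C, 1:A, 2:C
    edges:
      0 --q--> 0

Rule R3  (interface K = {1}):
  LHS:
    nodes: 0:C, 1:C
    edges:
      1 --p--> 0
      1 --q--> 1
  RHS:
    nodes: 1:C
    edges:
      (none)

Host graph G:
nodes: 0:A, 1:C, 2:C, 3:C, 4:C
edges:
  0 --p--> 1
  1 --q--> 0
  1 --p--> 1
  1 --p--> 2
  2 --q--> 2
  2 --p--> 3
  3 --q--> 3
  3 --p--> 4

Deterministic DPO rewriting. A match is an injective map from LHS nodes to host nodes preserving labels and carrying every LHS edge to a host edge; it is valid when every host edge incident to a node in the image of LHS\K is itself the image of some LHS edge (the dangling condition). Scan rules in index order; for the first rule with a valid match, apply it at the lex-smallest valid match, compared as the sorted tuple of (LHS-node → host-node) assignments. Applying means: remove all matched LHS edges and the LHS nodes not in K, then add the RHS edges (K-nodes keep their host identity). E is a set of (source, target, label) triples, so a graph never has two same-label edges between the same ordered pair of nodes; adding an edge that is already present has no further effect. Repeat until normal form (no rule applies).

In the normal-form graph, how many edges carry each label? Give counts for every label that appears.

initial: |V|=5 |E|=8  E = 0-p->1 1-q->0 1-p->1 1-p->2 2-q->2 2-p->3 3-q->3 3-p->4
step 1: apply R2 at {0↦1, 1↦0, 2↦2}  → |V|=5 |E|=6  E = 1-q->1 1-p->2 2-q->2 2-p->3 3-q->3 3-p->4
step 2: apply R3 at {0↦4, 1↦3}  → |V|=4 |E|=4  E = 1-q->1 1-p->2 2-q->2 2-p->3
step 3: apply R3 at {0↦3, 1↦2}  → |V|=3 |E|=2  E = 1-q->1 1-p->2
step 4: apply R3 at {0↦2, 1↦1}  → |V|=2 |E|=0  E = ∅
normal form: no rule applies after step 4
NF edges: []

Answer: (no edges)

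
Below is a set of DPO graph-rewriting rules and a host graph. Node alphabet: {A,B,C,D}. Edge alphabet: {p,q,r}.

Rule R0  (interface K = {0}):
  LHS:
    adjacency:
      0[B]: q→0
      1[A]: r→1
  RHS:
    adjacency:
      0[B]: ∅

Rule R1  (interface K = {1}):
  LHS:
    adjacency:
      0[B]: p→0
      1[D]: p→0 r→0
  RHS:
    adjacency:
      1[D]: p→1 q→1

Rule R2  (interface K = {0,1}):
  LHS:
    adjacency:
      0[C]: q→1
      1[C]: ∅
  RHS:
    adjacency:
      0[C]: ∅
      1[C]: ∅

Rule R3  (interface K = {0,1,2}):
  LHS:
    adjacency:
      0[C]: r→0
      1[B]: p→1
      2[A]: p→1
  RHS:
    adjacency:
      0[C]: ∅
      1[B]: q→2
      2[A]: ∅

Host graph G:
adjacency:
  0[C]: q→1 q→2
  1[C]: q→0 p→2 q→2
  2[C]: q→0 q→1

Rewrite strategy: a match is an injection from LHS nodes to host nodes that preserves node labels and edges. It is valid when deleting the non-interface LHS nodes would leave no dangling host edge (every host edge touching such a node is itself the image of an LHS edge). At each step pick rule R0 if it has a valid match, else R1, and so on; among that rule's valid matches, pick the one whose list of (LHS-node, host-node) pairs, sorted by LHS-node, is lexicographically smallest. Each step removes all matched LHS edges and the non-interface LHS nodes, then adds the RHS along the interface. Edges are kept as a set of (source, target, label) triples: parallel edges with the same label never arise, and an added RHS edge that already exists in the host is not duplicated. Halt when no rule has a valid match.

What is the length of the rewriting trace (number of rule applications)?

Answer: 6

Steps:
[0] host  ⇒  3 nodes, 7 edges  {0-q->1 0-q->2 1-q->0 1-p->2 1-q->2 2-q->0 2-q->1}
[1] R2 @ {0↦0, 1↦1}  ⇒  3 nodes, 6 edges  {0-q->2 1-q->0 1-p->2 1-q->2 2-q->0 2-q->1}
[2] R2 @ {0↦0, 1↦2}  ⇒  3 nodes, 5 edges  {1-q->0 1-p->2 1-q->2 2-q->0 2-q->1}
[3] R2 @ {0↦1, 1↦0}  ⇒  3 nodes, 4 edges  {1-p->2 1-q->2 2-q->0 2-q->1}
[4] R2 @ {0↦1, 1↦2}  ⇒  3 nodes, 3 edges  {1-p->2 2-q->0 2-q->1}
[5] R2 @ {0↦2, 1↦0}  ⇒  3 nodes, 2 edges  {1-p->2 2-q->1}
[6] R2 @ {0↦2, 1↦1}  ⇒  3 nodes, 1 edges  {1-p->2}
final graph: no rule applies after step 6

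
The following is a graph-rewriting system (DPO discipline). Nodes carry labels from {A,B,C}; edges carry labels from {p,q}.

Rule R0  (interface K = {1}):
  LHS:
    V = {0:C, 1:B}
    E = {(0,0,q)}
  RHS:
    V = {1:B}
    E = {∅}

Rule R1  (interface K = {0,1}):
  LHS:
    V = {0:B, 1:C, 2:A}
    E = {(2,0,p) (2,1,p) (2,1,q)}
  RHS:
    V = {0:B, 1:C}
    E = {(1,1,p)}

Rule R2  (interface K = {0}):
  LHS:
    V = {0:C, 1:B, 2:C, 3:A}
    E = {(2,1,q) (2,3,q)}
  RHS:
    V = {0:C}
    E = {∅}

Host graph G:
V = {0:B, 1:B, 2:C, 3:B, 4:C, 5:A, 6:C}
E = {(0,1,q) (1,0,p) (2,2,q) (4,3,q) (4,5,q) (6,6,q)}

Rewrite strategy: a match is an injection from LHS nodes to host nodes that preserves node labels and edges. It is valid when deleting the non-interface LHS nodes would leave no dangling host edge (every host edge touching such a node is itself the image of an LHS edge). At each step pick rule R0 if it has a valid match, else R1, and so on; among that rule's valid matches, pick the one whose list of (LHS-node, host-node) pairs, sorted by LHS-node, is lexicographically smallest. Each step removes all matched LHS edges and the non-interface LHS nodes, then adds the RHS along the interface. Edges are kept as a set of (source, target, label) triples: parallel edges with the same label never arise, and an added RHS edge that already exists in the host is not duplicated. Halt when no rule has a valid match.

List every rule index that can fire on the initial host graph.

Answer: [R0,R2]

Derivation:
R0: 6 valid matches — {0↦2, 1↦0}, {0↦2, 1↦1}, {0↦2, 1↦3} (+3 more)
R1: no valid match — LHS pattern not found
R2: 2 valid matches — {0↦2, 1↦3, 2↦4, 3↦5}, {0↦6, 1↦3, 2↦4, 3↦5}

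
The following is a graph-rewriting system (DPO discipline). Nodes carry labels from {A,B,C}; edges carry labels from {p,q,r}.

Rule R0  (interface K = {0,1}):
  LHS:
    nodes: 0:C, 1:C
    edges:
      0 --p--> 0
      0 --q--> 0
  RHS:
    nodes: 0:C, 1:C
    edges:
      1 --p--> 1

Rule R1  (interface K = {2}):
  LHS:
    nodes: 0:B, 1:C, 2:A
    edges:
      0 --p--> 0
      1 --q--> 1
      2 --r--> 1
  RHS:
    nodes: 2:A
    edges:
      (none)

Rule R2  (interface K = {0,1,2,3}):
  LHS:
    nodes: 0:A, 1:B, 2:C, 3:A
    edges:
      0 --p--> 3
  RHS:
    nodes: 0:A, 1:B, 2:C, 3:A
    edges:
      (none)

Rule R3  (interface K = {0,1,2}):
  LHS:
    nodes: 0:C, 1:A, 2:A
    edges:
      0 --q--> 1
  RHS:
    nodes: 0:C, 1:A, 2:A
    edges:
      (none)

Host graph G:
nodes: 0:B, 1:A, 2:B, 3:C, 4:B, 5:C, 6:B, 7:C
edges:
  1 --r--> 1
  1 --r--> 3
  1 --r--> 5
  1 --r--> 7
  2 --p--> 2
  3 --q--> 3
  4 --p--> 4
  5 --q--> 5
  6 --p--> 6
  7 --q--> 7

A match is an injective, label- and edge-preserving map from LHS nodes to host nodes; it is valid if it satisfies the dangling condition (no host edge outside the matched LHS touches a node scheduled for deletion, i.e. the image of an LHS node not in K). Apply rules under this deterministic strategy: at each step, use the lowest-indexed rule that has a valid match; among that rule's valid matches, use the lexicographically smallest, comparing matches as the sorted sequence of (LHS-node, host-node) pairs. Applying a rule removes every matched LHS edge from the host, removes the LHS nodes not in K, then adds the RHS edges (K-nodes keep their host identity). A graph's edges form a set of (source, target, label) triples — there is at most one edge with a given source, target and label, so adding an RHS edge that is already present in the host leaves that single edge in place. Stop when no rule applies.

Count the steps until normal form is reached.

Answer: 3

Derivation:
[0] host  ⇒  8 nodes, 10 edges  {1-r->1 1-r->3 1-r->5 1-r->7 2-p->2 3-q->3 4-p->4 5-q->5 6-p->6 7-q->7}
[1] R1 @ {0↦2, 1↦3, 2↦1}  ⇒  6 nodes, 7 edges  {1-r->1 1-r->5 1-r->7 4-p->4 5-q->5 6-p->6 7-q->7}
[2] R1 @ {0↦4, 1↦5, 2↦1}  ⇒  4 nodes, 4 edges  {1-r->1 1-r->7 6-p->6 7-q->7}
[3] R1 @ {0↦6, 1↦7, 2↦1}  ⇒  2 nodes, 1 edges  {1-r->1}
halt: no rule applies after step 3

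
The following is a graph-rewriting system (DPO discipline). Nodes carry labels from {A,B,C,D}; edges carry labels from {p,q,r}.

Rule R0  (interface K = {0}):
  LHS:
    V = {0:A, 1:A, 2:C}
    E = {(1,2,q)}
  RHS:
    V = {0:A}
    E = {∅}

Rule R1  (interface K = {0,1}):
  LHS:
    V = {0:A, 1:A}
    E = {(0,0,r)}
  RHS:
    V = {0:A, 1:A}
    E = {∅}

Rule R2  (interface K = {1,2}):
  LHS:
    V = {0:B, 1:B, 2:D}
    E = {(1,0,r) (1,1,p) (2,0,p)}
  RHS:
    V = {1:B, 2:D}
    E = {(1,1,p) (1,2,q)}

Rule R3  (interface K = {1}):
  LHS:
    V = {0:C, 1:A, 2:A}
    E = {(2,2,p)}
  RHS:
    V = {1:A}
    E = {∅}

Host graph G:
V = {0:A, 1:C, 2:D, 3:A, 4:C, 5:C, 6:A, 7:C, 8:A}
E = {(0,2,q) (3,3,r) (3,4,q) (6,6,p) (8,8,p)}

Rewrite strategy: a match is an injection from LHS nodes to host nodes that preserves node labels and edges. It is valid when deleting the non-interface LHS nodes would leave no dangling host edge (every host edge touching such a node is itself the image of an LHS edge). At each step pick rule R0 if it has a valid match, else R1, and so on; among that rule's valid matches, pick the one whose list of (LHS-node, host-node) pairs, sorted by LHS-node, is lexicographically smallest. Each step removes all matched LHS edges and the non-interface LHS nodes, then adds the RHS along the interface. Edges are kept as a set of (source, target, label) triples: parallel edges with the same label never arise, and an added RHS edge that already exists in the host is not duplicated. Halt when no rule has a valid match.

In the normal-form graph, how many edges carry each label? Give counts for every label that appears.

[0] host  ⇒  9 nodes, 5 edges  {0-q->2 3-r->3 3-q->4 6-p->6 8-p->8}
[1] R1 @ {0↦3, 1↦0}  ⇒  9 nodes, 4 edges  {0-q->2 3-q->4 6-p->6 8-p->8}
[2] R0 @ {0↦0, 1↦3, 2↦4}  ⇒  7 nodes, 3 edges  {0-q->2 6-p->6 8-p->8}
[3] R3 @ {0↦1, 1↦0, 2↦6}  ⇒  5 nodes, 2 edges  {0-q->2 8-p->8}
[4] R3 @ {0↦5, 1↦0, 2↦8}  ⇒  3 nodes, 1 edges  {0-q->2}
normal form: no rule applies after step 4
NF edges: [(0, 2, 'q')]

Answer: q:1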